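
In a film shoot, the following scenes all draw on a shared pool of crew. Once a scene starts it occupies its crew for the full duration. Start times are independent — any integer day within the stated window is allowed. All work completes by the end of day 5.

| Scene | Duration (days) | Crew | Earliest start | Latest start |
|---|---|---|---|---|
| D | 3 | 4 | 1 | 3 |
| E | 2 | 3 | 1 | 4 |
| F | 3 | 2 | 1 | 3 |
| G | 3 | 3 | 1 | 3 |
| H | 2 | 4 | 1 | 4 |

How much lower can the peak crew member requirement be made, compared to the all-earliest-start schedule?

Early-start peak: d1:16  d2:16  d3:9  d4:0  d5:0 ⇒ 16.
Leveled (D@1, E@1, F@1, G@3, H@4): d1:9  d2:9  d3:9  d4:7  d5:7 ⇒ 9.
Reduction 16 − 9 = 7.

7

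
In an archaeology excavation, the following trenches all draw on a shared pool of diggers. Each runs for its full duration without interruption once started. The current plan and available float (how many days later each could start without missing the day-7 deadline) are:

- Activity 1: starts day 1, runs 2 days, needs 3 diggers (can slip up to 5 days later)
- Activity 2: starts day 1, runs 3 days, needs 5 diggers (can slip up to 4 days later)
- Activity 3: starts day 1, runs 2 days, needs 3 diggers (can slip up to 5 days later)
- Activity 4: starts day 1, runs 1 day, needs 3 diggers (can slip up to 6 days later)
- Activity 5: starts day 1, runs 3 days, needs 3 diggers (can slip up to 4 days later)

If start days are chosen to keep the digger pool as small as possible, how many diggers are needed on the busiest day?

Early-start (Activity 1@1, Activity 2@1, Activity 3@1, Activity 4@1, Activity 5@1) gives peak 17: d1:17  d2:14  d3:8  d4:0  d5:0  d6:0  d7:0.
Shift Activity 2→5, Activity 3→3, Activity 5→2.
Schedule Activity 1@1, Activity 2@5, Activity 3@3, Activity 4@1, Activity 5@2: d1:6  d2:6  d3:6  d4:6  d5:5  d6:5  d7:5 — peak 6.
Total digger-days = 39 over 7 days ⇒ peak ≥ ⌈39/7⌉ = 6, so 6 is optimal.

6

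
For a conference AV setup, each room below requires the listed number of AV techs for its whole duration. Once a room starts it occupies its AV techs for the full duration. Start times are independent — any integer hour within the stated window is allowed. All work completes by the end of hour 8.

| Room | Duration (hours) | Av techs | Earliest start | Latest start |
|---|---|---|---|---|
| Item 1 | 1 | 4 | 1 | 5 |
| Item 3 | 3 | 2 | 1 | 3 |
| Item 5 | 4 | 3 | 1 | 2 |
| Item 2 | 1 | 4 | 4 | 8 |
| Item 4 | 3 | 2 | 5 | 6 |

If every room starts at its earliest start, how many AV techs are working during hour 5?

At early start, hour 5 has: Item 4.
Demand: 2 = 2.

2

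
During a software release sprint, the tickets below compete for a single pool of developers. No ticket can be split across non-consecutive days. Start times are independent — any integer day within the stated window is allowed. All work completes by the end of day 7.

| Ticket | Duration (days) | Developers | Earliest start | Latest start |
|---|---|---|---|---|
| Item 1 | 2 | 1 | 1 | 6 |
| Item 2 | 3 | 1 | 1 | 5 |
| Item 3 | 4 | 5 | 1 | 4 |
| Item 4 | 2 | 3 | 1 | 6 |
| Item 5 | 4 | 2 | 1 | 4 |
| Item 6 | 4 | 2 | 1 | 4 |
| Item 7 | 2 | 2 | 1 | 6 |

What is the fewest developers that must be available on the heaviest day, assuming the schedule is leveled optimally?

9

Early-start (Item 1@1, Item 2@1, Item 3@1, Item 4@1, Item 5@1, Item 6@1, Item 7@1) gives peak 16: d1:16  d2:16  d3:10  d4:9  d5:0  d6:0  d7:0.
Shift Item 4→5, Item 6→4, Item 7→5.
Schedule Item 1@1, Item 2@1, Item 3@1, Item 4@5, Item 5@1, Item 6@4, Item 7@5: d1:9  d2:9  d3:8  d4:9  d5:7  d6:7  d7:2 — peak 9.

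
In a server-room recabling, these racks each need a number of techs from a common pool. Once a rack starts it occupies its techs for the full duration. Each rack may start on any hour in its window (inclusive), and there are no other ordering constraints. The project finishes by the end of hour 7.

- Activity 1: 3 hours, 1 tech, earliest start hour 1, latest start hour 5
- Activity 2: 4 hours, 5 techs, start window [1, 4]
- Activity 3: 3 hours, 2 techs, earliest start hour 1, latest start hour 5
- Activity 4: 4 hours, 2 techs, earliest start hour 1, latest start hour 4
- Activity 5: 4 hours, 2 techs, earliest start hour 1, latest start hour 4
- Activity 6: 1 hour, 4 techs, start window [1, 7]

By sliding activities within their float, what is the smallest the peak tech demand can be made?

Early-start (Activity 1@1, Activity 2@1, Activity 3@1, Activity 4@1, Activity 5@1, Activity 6@1) gives peak 16: h1:16  h2:12  h3:12  h4:9  h5:0  h6:0  h7:0.
Shift Activity 4→4, Activity 5→4, Activity 6→5.
Schedule Activity 1@1, Activity 2@1, Activity 3@1, Activity 4@4, Activity 5@4, Activity 6@5: h1:8  h2:8  h3:8  h4:9  h5:8  h6:4  h7:4 — peak 9.

9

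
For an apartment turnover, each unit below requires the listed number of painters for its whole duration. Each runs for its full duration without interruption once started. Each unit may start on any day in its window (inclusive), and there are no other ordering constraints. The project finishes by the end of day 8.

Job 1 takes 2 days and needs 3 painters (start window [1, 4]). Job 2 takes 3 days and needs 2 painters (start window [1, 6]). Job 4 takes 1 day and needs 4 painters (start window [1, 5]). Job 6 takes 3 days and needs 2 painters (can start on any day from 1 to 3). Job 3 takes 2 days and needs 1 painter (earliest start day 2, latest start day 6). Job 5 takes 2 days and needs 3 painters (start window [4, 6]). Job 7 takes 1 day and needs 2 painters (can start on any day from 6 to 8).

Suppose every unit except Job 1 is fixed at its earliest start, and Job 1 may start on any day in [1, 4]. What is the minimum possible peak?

8

Job 1@1: d1:11  d2:8  d3:5  d4:3  d5:3  d6:2  d7:0  d8:0 → peak 11
Job 1@2: d1:8  d2:8  d3:8  d4:3  d5:3  d6:2  d7:0  d8:0 → peak 8
Job 1@3: d1:8  d2:5  d3:8  d4:6  d5:3  d6:2  d7:0  d8:0 → peak 8
Job 1@4: d1:8  d2:5  d3:5  d4:6  d5:6  d6:2  d7:0  d8:0 → peak 8
Best is Job 1@2, peak 8.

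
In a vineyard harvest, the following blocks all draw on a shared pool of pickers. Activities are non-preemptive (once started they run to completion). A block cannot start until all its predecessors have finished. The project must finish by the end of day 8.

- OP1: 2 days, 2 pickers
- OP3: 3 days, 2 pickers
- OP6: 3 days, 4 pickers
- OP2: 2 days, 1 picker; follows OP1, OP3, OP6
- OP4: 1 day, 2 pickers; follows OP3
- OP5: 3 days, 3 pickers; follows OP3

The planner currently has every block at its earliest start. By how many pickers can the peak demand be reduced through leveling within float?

Early-start peak: d1:8  d2:8  d3:6  d4:6  d5:4  d6:3  d7:0  d8:0 ⇒ 8.
Leveled (OP1@1, OP3@1, OP6@3, OP2@6, OP4@4, OP5@6): d1:4  d2:4  d3:6  d4:6  d5:4  d6:4  d7:4  d8:3 ⇒ 6.
Reduction 8 − 6 = 2.

2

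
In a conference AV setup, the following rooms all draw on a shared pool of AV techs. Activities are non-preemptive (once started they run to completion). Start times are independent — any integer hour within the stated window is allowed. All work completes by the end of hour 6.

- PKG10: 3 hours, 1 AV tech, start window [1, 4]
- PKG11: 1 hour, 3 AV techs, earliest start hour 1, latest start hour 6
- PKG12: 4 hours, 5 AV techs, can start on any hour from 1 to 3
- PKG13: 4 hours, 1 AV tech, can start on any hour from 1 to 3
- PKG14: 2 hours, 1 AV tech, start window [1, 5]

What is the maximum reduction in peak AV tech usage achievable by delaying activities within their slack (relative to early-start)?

Early-start peak: h1:11  h2:8  h3:7  h4:6  h5:0  h6:0 ⇒ 11.
Leveled (PKG10@1, PKG11@1, PKG12@2, PKG13@1, PKG14@4): h1:5  h2:7  h3:7  h4:7  h5:6  h6:0 ⇒ 7.
Reduction 11 − 7 = 4.

4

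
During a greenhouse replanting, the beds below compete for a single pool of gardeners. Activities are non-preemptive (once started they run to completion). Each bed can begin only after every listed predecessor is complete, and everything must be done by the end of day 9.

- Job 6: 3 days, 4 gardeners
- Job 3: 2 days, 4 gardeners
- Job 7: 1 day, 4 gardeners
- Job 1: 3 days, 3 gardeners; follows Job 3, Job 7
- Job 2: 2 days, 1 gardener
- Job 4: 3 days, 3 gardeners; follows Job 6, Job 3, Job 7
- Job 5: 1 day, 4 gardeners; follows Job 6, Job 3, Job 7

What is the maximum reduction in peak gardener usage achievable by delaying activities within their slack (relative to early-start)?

Early-start peak: d1:13  d2:9  d3:7  d4:10  d5:6  d6:3  d7:0  d8:0  d9:0 ⇒ 13.
Leveled (Job 6@4, Job 3@1, Job 7@3, Job 1@4, Job 2@1, Job 4@7, Job 5@7): d1:5  d2:5  d3:4  d4:7  d5:7  d6:7  d7:7  d8:3  d9:3 ⇒ 7.
Reduction 13 − 7 = 6.

6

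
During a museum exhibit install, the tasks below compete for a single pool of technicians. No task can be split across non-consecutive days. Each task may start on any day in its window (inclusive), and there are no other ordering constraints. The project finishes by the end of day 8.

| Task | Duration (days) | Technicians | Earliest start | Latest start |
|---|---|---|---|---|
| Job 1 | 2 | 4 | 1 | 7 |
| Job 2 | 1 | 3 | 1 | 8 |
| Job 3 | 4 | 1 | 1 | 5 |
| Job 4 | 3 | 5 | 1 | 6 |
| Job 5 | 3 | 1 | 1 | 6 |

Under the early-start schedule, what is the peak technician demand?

14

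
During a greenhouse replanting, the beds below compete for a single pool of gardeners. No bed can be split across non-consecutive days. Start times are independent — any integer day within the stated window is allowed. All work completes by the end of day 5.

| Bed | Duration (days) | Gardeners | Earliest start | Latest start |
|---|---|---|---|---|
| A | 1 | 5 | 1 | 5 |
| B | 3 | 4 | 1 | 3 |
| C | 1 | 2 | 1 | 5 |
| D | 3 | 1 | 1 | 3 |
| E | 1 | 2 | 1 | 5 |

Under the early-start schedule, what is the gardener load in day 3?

5

At early start, day 3 has: B, D.
Demand: 4 + 1 = 5.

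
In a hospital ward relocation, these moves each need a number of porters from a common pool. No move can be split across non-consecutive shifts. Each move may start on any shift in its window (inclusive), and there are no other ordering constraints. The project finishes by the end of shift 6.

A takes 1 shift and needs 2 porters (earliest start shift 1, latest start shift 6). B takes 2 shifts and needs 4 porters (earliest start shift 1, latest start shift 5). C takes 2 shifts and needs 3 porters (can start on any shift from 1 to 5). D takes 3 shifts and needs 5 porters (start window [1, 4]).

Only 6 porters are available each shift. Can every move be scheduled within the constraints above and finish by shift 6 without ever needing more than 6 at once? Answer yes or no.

no

The minimum achievable peak is 7; 6 < 7, so no feasible schedule stays within the cap.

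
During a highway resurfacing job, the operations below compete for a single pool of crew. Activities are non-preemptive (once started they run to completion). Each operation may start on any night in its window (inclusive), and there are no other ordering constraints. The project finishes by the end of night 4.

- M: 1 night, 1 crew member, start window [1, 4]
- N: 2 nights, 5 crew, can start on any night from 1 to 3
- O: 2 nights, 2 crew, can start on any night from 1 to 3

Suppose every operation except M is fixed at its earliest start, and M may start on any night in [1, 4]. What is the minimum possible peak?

M@1: n1:8  n2:7  n3:0  n4:0 → peak 8
M@2: n1:7  n2:8  n3:0  n4:0 → peak 8
M@3: n1:7  n2:7  n3:1  n4:0 → peak 7
M@4: n1:7  n2:7  n3:0  n4:1 → peak 7
Best is M@3, peak 7.

7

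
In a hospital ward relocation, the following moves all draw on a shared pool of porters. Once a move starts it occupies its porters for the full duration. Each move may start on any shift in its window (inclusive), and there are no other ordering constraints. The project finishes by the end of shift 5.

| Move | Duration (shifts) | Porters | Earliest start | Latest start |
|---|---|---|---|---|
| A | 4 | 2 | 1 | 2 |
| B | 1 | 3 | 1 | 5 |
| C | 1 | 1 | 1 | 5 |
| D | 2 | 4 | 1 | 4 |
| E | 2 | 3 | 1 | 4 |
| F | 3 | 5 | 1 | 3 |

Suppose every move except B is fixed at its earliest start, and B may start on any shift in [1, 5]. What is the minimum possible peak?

15

B@1: s1:18  s2:14  s3:7  s4:2  s5:0 → peak 18
B@2: s1:15  s2:17  s3:7  s4:2  s5:0 → peak 17
B@3: s1:15  s2:14  s3:10  s4:2  s5:0 → peak 15
B@4: s1:15  s2:14  s3:7  s4:5  s5:0 → peak 15
B@5: s1:15  s2:14  s3:7  s4:2  s5:3 → peak 15
Best is B@3, peak 15.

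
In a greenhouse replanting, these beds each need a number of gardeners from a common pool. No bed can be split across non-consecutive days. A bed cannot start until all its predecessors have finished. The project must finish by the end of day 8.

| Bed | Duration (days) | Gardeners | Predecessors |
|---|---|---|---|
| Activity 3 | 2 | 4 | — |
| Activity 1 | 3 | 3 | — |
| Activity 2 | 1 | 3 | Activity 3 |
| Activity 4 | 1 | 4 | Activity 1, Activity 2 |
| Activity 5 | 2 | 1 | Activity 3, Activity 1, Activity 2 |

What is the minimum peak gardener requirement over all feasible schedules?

5

Early-start (Activity 3@1, Activity 1@1, Activity 2@3, Activity 4@4, Activity 5@4) gives peak 7: d1:7  d2:7  d3:6  d4:5  d5:1  d6:0  d7:0  d8:0.
Shift Activity 1→3, Activity 2→6, Activity 4→7, Activity 5→7.
Schedule Activity 3@1, Activity 1@3, Activity 2@6, Activity 4@7, Activity 5@7: d1:4  d2:4  d3:3  d4:3  d5:3  d6:3  d7:5  d8:1 — peak 5.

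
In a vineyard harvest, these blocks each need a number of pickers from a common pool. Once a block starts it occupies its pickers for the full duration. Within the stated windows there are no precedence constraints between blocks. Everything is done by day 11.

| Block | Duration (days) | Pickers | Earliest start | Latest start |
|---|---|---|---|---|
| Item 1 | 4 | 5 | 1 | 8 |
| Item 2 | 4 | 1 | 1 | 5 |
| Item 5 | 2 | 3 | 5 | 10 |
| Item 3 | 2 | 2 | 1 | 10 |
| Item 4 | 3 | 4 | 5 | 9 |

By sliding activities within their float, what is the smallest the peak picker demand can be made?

5

Early-start (Item 1@1, Item 2@1, Item 5@5, Item 3@1, Item 4@5) gives peak 8: d1:8  d2:8  d3:6  d4:6  d5:7  d6:7  d7:4  d8:0  d9:0  d10:0  d11:0.
Shift Item 2→5, Item 3→7, Item 4→9.
Schedule Item 1@1, Item 2@5, Item 5@5, Item 3@7, Item 4@9: d1:5  d2:5  d3:5  d4:5  d5:4  d6:4  d7:3  d8:3  d9:4  d10:4  d11:4 — peak 5.
Total picker-days = 46 over 11 days ⇒ peak ≥ ⌈46/11⌉ = 5, so 5 is optimal.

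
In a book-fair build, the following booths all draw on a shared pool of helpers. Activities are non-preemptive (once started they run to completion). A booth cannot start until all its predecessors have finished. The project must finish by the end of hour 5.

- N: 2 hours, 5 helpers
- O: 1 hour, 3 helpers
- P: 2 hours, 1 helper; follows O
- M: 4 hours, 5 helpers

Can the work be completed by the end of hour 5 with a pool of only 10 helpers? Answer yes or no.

yes

Schedule N@1, O@1, P@3, M@2: h1:8  h2:10  h3:6  h4:6  h5:5 — peak 10 ≤ 10.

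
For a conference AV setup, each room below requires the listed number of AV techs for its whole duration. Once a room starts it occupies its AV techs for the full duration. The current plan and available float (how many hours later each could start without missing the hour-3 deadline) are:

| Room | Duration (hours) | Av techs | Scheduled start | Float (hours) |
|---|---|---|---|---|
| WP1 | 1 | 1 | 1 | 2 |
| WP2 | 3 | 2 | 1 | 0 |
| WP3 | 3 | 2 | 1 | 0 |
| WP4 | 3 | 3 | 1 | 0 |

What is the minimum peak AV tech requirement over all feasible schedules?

8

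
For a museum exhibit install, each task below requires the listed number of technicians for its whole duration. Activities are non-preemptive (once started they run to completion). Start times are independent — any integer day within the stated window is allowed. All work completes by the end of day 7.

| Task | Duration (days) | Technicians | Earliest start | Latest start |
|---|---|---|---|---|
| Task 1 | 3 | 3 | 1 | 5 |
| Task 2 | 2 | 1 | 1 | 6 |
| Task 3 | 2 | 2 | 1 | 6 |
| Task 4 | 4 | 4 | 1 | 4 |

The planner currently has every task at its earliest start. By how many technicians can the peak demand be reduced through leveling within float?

Early-start peak: d1:10  d2:10  d3:7  d4:4  d5:0  d6:0  d7:0 ⇒ 10.
Leveled (Task 1@1, Task 2@3, Task 3@1, Task 4@4): d1:5  d2:5  d3:4  d4:5  d5:4  d6:4  d7:4 ⇒ 5.
Reduction 10 − 5 = 5.

5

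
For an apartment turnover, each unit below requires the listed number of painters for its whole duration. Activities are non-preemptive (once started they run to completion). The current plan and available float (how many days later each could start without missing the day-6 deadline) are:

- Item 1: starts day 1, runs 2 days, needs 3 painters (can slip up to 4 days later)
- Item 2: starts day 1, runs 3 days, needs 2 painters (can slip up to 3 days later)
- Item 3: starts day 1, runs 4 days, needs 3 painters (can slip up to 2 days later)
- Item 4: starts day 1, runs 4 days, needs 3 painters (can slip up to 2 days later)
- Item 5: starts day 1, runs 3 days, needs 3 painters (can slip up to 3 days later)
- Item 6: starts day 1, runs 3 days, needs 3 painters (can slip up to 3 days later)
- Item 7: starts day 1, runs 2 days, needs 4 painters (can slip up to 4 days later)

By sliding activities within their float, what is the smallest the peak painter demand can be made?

11

Early-start (Item 1@1, Item 2@1, Item 3@1, Item 4@1, Item 5@1, Item 6@1, Item 7@1) gives peak 21: d1:21  d2:21  d3:14  d4:6  d5:0  d6:0.
Shift Item 4→3, Item 6→4, Item 7→5.
Schedule Item 1@1, Item 2@1, Item 3@1, Item 4@3, Item 5@1, Item 6@4, Item 7@5: d1:11  d2:11  d3:11  d4:9  d5:10  d6:10 — peak 11.
Total painter-days = 62 over 6 days ⇒ peak ≥ ⌈62/6⌉ = 11, so 11 is optimal.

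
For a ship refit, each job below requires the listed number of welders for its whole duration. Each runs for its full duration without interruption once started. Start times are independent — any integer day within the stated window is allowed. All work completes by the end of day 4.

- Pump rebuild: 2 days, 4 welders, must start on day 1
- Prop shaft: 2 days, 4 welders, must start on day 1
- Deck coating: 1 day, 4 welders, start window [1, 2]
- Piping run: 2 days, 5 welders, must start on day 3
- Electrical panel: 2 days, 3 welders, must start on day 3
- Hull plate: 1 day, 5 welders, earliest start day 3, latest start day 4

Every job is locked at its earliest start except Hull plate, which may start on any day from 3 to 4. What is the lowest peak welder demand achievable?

13

Hull plate@3: d1:12  d2:8  d3:13  d4:8 → peak 13
Hull plate@4: d1:12  d2:8  d3:8  d4:13 → peak 13
Best is Hull plate@3, peak 13.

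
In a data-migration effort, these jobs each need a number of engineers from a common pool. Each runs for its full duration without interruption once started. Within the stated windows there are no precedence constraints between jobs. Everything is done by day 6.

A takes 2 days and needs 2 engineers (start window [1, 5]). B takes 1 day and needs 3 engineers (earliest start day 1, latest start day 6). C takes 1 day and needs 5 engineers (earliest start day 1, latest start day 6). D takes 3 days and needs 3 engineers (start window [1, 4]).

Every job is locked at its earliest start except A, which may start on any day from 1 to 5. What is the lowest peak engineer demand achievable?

11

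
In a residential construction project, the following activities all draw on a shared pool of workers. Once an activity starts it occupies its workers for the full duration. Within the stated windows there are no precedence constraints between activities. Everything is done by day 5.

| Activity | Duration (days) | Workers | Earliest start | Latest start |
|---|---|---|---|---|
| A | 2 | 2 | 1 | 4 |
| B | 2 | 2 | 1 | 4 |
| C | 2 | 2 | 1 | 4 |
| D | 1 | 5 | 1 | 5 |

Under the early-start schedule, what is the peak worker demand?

11

Early-start schedule: A@1, B@1, C@1, D@1.
Load per day: day 1: 11, day 2: 6, day 3: 0, day 4: 0, day 5: 0.
Peak is 11.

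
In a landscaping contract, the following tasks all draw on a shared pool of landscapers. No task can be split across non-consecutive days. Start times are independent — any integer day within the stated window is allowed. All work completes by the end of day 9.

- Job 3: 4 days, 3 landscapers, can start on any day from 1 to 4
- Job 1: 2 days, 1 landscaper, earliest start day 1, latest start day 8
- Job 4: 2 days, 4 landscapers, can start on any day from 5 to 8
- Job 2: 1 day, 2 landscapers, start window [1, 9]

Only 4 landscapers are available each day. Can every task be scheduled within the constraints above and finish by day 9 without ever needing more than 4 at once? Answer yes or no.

yes

Schedule Job 3@1, Job 1@1, Job 4@5, Job 2@7: d1:4  d2:4  d3:3  d4:3  d5:4  d6:4  d7:2  d8:0  d9:0 — peak 4 ≤ 4.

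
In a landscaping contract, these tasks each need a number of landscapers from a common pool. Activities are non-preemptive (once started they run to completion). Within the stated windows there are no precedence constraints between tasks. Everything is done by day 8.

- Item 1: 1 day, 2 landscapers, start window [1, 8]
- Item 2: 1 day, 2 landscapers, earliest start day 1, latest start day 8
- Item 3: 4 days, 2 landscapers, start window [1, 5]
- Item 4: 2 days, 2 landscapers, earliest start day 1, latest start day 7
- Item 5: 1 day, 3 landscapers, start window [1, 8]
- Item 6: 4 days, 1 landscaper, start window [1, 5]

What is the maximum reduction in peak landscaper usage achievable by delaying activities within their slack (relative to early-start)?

8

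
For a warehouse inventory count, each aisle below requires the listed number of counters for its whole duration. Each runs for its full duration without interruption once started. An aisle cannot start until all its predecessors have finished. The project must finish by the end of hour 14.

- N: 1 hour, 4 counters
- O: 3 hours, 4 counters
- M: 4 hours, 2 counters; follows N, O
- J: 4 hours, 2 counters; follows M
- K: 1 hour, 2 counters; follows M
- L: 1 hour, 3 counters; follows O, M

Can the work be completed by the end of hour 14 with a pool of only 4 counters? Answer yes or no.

Schedule N@1, O@2, M@5, J@9, K@9, L@13: h1:4  h2:4  h3:4  h4:4  h5:2  h6:2  h7:2  h8:2  h9:4  h10:2  h11:2  h12:2  h13:3  h14:0 — peak 4 ≤ 4.

yes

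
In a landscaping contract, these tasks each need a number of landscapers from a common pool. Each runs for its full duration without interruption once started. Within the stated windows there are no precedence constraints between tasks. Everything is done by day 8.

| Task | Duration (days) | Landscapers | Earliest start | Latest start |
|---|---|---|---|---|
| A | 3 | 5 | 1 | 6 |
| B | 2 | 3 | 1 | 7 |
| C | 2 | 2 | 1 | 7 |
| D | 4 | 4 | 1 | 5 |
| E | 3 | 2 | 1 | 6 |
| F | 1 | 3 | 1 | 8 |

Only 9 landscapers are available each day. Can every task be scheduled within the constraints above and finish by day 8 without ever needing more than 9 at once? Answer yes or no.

yes

Schedule A@1, B@4, C@1, D@4, E@6, F@8: d1:7  d2:7  d3:5  d4:7  d5:7  d6:6  d7:6  d8:5 — peak 7 ≤ 9.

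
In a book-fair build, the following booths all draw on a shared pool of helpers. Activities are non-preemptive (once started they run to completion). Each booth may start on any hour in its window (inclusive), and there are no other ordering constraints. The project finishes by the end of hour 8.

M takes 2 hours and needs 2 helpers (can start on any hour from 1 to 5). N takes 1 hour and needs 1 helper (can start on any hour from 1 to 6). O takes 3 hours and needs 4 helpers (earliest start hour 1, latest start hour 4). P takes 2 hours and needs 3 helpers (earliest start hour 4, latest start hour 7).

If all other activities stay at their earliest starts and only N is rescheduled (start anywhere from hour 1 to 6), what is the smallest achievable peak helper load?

N@1: h1:7  h2:6  h3:4  h4:3  h5:3  h6:0  h7:0  h8:0 → peak 7
N@2: h1:6  h2:7  h3:4  h4:3  h5:3  h6:0  h7:0  h8:0 → peak 7
N@3: h1:6  h2:6  h3:5  h4:3  h5:3  h6:0  h7:0  h8:0 → peak 6
N@4: h1:6  h2:6  h3:4  h4:4  h5:3  h6:0  h7:0  h8:0 → peak 6
N@5: h1:6  h2:6  h3:4  h4:3  h5:4  h6:0  h7:0  h8:0 → peak 6
N@6: h1:6  h2:6  h3:4  h4:3  h5:3  h6:1  h7:0  h8:0 → peak 6
Best is N@3, peak 6.

6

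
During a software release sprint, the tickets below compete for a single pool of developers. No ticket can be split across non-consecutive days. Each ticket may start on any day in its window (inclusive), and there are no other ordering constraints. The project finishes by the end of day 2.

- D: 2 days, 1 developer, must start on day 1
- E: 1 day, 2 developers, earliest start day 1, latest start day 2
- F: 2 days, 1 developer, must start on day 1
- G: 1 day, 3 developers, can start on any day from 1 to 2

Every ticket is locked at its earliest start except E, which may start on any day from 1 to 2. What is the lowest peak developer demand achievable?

E@1: d1:7  d2:2 → peak 7
E@2: d1:5  d2:4 → peak 5
Best is E@2, peak 5.

5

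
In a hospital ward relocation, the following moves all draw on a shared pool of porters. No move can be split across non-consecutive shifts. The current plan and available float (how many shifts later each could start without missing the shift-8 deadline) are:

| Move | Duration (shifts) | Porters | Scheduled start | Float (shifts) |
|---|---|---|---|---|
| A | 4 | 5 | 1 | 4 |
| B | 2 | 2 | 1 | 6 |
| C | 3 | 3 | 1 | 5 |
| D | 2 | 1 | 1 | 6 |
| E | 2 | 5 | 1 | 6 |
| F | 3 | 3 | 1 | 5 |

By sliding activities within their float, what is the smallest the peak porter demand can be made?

Early-start (A@1, B@1, C@1, D@1, E@1, F@1) gives peak 19: s1:19  s2:19  s3:11  s4:5  s5:0  s6:0  s7:0  s8:0.
Shift C→3, E→5, F→6.
Schedule A@1, B@1, C@3, D@1, E@5, F@6: s1:8  s2:8  s3:8  s4:8  s5:8  s6:8  s7:3  s8:3 — peak 8.

8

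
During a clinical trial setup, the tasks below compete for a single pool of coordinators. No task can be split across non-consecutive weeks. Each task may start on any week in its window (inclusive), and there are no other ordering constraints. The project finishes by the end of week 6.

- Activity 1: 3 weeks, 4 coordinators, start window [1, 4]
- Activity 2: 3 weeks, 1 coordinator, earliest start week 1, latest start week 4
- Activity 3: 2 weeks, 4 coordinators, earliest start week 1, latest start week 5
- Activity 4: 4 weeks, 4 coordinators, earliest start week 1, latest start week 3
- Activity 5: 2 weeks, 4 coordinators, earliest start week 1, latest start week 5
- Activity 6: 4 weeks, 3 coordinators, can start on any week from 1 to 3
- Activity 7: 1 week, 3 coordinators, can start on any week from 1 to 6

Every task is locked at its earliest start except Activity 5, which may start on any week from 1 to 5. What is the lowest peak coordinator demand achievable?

19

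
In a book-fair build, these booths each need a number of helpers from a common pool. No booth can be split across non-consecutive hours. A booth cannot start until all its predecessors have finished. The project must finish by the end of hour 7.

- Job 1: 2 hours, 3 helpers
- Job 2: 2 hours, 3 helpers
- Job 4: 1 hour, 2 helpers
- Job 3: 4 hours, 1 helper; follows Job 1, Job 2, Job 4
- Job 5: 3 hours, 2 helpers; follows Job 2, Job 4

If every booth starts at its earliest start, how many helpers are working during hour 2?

At early start, hour 2 has: Job 1, Job 2.
Demand: 3 + 3 = 6.

6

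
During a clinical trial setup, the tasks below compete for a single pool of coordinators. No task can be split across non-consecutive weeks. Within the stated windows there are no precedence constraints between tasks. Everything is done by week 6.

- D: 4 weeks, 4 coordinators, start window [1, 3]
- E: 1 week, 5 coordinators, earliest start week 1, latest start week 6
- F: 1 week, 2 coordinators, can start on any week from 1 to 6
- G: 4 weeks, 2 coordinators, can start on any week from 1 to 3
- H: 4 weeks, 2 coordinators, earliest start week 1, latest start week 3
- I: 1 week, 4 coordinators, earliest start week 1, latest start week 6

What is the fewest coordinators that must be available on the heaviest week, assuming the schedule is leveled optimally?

Early-start (D@1, E@1, F@1, G@1, H@1, I@1) gives peak 19: w1:19  w2:8  w3:8  w4:8  w5:0  w6:0.
Shift E→5, H→2, I→6.
Schedule D@1, E@5, F@1, G@1, H@2, I@6: w1:8  w2:8  w3:8  w4:8  w5:7  w6:4 — peak 8.
Total coordinator-weeks = 43 over 6 weeks ⇒ peak ≥ ⌈43/6⌉ = 8, so 8 is optimal.

8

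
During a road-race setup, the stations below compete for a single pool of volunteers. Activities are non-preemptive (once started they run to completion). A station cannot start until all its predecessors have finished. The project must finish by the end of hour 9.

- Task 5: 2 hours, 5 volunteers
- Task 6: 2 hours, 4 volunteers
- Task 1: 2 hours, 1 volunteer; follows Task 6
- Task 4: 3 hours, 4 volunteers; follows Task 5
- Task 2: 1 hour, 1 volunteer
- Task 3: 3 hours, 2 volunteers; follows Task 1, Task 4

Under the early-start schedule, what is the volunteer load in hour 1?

10

At early start, hour 1 has: Task 5, Task 6, Task 2.
Demand: 5 + 4 + 1 = 10.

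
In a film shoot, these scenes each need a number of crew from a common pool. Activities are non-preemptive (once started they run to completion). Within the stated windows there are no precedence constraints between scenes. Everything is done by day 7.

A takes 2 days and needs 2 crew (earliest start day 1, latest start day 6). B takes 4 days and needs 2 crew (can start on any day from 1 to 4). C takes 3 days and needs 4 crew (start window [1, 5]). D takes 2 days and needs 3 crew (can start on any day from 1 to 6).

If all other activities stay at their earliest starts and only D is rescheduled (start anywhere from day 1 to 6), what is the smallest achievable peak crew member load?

D@1: d1:11  d2:11  d3:6  d4:2  d5:0  d6:0  d7:0 → peak 11
D@2: d1:8  d2:11  d3:9  d4:2  d5:0  d6:0  d7:0 → peak 11
D@3: d1:8  d2:8  d3:9  d4:5  d5:0  d6:0  d7:0 → peak 9
D@4: d1:8  d2:8  d3:6  d4:5  d5:3  d6:0  d7:0 → peak 8
D@5: d1:8  d2:8  d3:6  d4:2  d5:3  d6:3  d7:0 → peak 8
D@6: d1:8  d2:8  d3:6  d4:2  d5:0  d6:3  d7:3 → peak 8
Best is D@4, peak 8.

8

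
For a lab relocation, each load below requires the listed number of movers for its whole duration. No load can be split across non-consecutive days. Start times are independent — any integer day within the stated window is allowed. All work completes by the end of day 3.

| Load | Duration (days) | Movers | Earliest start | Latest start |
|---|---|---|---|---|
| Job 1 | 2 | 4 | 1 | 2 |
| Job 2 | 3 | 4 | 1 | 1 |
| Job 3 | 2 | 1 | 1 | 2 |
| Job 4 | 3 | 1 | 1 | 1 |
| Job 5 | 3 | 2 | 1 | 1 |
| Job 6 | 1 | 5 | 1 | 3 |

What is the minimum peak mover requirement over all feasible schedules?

Early-start (Job 1@1, Job 2@1, Job 3@1, Job 4@1, Job 5@1, Job 6@1) gives peak 17: d1:17  d2:12  d3:7.
Shift Job 6→3.
Schedule Job 1@1, Job 2@1, Job 3@1, Job 4@1, Job 5@1, Job 6@3: d1:12  d2:12  d3:12 — peak 12.
Total mover-days = 36 over 3 days ⇒ peak ≥ ⌈36/3⌉ = 12, so 12 is optimal.

12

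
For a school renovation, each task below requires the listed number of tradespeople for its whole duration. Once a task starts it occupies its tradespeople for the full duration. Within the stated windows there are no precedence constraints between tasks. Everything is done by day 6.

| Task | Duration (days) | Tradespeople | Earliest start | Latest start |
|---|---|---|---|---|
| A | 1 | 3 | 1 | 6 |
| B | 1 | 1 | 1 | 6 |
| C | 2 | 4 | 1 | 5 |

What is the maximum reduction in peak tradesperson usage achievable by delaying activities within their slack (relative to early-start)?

4

Early-start peak: d1:8  d2:4  d3:0  d4:0  d5:0  d6:0 ⇒ 8.
Leveled (A@1, B@1, C@2): d1:4  d2:4  d3:4  d4:0  d5:0  d6:0 ⇒ 4.
Reduction 8 − 4 = 4.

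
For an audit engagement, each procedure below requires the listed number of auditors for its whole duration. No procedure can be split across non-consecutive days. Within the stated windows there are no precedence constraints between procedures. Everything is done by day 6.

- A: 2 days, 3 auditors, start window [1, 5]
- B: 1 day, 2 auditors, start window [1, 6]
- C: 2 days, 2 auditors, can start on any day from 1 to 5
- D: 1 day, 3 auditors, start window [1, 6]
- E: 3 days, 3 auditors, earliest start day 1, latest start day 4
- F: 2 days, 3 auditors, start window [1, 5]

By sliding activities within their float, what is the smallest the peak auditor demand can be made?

Early-start (A@1, B@1, C@1, D@1, E@1, F@1) gives peak 16: d1:16  d2:11  d3:3  d4:0  d5:0  d6:0.
Shift C→2, D→3, E→4, F→4.
Schedule A@1, B@1, C@2, D@3, E@4, F@4: d1:5  d2:5  d3:5  d4:6  d5:6  d6:3 — peak 6.

6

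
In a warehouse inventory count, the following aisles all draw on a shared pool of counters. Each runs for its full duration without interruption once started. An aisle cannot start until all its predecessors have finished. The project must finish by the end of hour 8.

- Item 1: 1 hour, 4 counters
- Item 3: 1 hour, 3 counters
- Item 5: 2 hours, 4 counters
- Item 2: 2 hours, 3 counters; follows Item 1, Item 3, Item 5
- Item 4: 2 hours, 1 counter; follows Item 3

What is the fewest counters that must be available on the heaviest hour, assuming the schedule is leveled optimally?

Early-start (Item 1@1, Item 3@1, Item 5@1, Item 2@3, Item 4@2) gives peak 11: h1:11  h2:5  h3:4  h4:3  h5:0  h6:0  h7:0  h8:0.
Shift Item 3→2, Item 5→3, Item 2→5, Item 4→5.
Schedule Item 1@1, Item 3@2, Item 5@3, Item 2@5, Item 4@5: h1:4  h2:3  h3:4  h4:4  h5:4  h6:4  h7:0  h8:0 — peak 4.

4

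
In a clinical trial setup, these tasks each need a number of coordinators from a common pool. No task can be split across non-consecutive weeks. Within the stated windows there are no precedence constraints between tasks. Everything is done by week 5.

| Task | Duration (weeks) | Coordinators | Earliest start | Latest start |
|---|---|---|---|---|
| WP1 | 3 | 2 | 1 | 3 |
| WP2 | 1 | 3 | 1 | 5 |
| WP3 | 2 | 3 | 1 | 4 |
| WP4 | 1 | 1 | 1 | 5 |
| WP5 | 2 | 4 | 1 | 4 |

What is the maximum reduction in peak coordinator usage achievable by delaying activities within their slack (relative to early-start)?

8

Early-start peak: w1:13  w2:9  w3:2  w4:0  w5:0 ⇒ 13.
Leveled (WP1@1, WP2@1, WP3@2, WP4@4, WP5@4): w1:5  w2:5  w3:5  w4:5  w5:4 ⇒ 5.
Reduction 13 − 5 = 8.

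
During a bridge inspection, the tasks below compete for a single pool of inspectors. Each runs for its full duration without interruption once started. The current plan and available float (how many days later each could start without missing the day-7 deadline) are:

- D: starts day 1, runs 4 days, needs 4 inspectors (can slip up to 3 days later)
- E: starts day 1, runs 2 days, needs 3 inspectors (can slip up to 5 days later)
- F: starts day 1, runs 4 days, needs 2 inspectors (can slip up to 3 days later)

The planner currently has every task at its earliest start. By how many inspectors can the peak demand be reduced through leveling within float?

Early-start peak: d1:9  d2:9  d3:6  d4:6  d5:0  d6:0  d7:0 ⇒ 9.
Leveled (D@1, E@5, F@1): d1:6  d2:6  d3:6  d4:6  d5:3  d6:3  d7:0 ⇒ 6.
Reduction 9 − 6 = 3.

3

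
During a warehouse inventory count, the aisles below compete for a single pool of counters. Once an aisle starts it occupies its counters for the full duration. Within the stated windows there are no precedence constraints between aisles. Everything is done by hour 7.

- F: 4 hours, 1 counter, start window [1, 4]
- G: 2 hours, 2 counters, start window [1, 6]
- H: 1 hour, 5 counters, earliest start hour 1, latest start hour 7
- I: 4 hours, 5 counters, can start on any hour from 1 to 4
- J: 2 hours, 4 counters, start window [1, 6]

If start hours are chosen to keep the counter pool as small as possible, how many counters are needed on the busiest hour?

6

Early-start (F@1, G@1, H@1, I@1, J@1) gives peak 17: h1:17  h2:12  h3:6  h4:6  h5:0  h6:0  h7:0.
Shift G→5, H→7, J→5.
Schedule F@1, G@5, H@7, I@1, J@5: h1:6  h2:6  h3:6  h4:6  h5:6  h6:6  h7:5 — peak 6.
Total counter-hours = 41 over 7 hours ⇒ peak ≥ ⌈41/7⌉ = 6, so 6 is optimal.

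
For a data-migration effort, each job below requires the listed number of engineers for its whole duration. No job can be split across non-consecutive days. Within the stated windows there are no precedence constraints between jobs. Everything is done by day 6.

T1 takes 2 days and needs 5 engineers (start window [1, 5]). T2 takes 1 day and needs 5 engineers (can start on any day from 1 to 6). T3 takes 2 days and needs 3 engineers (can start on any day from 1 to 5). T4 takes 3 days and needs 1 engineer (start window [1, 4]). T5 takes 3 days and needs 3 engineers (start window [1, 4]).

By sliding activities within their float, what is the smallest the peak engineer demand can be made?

6

Early-start (T1@1, T2@1, T3@1, T4@1, T5@1) gives peak 17: d1:17  d2:12  d3:4  d4:0  d5:0  d6:0.
Shift T2→3, T3→4, T5→4.
Schedule T1@1, T2@3, T3@4, T4@1, T5@4: d1:6  d2:6  d3:6  d4:6  d5:6  d6:3 — peak 6.
Total engineer-days = 33 over 6 days ⇒ peak ≥ ⌈33/6⌉ = 6, so 6 is optimal.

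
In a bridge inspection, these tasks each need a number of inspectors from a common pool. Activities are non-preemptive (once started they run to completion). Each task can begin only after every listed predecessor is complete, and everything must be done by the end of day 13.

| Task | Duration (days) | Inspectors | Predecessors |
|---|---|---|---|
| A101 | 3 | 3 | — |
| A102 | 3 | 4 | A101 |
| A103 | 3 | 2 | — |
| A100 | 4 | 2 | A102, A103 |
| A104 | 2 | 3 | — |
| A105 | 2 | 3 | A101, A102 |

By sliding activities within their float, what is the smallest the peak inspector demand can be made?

Early-start (A101@1, A102@4, A103@1, A100@7, A104@1, A105@7) gives peak 8: d1:8  d2:8  d3:5  d4:4  d5:4  d6:4  d7:5  d8:5  d9:2  d10:2  d11:0  d12:0  d13:0.
Shift A104→7, A105→9.
Schedule A101@1, A102@4, A103@1, A100@7, A104@7, A105@9: d1:5  d2:5  d3:5  d4:4  d5:4  d6:4  d7:5  d8:5  d9:5  d10:5  d11:0  d12:0  d13:0 — peak 5.

5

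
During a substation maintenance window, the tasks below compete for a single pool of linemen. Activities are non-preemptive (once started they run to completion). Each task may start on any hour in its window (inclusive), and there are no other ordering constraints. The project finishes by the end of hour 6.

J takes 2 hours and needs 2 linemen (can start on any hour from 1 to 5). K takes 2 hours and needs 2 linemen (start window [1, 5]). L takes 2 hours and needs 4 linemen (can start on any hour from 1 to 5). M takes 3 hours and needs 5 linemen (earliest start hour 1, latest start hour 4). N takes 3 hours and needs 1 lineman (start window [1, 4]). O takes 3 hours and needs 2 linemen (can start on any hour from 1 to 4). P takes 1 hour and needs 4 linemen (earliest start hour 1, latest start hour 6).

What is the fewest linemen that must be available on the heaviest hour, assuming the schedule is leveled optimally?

8

Early-start (J@1, K@1, L@1, M@1, N@1, O@1, P@1) gives peak 20: h1:20  h2:16  h3:8  h4:0  h5:0  h6:0.
Shift M→3, N→3, O→3, P→6.
Schedule J@1, K@1, L@1, M@3, N@3, O@3, P@6: h1:8  h2:8  h3:8  h4:8  h5:8  h6:4 — peak 8.
Total lineman-hours = 44 over 6 hours ⇒ peak ≥ ⌈44/6⌉ = 8, so 8 is optimal.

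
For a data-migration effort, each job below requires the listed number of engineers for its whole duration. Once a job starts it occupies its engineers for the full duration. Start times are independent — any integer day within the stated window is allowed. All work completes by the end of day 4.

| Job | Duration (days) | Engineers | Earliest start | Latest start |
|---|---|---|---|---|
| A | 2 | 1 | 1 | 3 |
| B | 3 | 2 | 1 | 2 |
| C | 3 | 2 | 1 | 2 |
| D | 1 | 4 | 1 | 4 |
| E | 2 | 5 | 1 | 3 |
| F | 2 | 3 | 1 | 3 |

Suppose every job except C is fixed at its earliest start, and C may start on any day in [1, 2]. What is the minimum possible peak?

15

C@1: d1:17  d2:13  d3:4  d4:0 → peak 17
C@2: d1:15  d2:13  d3:4  d4:2 → peak 15
Best is C@2, peak 15.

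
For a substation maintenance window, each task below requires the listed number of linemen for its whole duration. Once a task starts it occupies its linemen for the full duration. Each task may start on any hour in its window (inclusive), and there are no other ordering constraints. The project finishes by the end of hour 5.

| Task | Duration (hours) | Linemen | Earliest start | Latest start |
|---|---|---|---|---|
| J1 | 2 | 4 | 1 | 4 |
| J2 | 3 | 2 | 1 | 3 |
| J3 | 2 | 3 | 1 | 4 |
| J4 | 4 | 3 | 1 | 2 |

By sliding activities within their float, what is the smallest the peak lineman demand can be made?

8

Early-start (J1@1, J2@1, J3@1, J4@1) gives peak 12: h1:12  h2:12  h3:5  h4:3  h5:0.
Shift J2→3, J3→3.
Schedule J1@1, J2@3, J3@3, J4@1: h1:7  h2:7  h3:8  h4:8  h5:2 — peak 8.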